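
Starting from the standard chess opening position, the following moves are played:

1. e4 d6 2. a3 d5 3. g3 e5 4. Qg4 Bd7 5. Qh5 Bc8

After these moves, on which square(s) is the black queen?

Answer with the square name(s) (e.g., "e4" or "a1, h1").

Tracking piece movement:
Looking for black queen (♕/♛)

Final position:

  a b c d e f g h
  ─────────────────
8│♜ ♞ ♝ ♛ ♚ ♝ ♞ ♜│8
7│♟ ♟ ♟ · · ♟ ♟ ♟│7
6│· · · · · · · ·│6
5│· · · ♟ ♟ · · ♕│5
4│· · · · ♙ · · ·│4
3│♙ · · · · · ♙ ·│3
2│· ♙ ♙ ♙ · ♙ · ♙│2
1│♖ ♘ ♗ · ♔ ♗ ♘ ♖│1
  ─────────────────
  a b c d e f g h


d8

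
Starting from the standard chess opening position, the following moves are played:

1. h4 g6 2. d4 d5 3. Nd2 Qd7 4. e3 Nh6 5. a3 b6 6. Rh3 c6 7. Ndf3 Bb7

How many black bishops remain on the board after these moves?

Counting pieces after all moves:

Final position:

  a b c d e f g h
  ─────────────────
8│♜ ♞ · · ♚ ♝ · ♜│8
7│♟ ♝ · ♛ ♟ ♟ · ♟│7
6│· ♟ ♟ · · · ♟ ♞│6
5│· · · ♟ · · · ·│5
4│· · · ♙ · · · ♙│4
3│♙ · · · ♙ ♘ · ♖│3
2│· ♙ ♙ · · ♙ ♙ ·│2
1│♖ · ♗ ♕ ♔ ♗ ♘ ·│1
  ─────────────────
  a b c d e f g h


2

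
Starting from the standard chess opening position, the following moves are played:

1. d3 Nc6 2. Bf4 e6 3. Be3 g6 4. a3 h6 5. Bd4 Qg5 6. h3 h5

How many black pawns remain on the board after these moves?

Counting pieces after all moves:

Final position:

  a b c d e f g h
  ─────────────────
8│♜ · ♝ · ♚ ♝ ♞ ♜│8
7│♟ ♟ ♟ ♟ · ♟ · ·│7
6│· · ♞ · ♟ · ♟ ·│6
5│· · · · · · ♛ ♟│5
4│· · · ♗ · · · ·│4
3│♙ · · ♙ · · · ♙│3
2│· ♙ ♙ · ♙ ♙ ♙ ·│2
1│♖ ♘ · ♕ ♔ ♗ ♘ ♖│1
  ─────────────────
  a b c d e f g h


8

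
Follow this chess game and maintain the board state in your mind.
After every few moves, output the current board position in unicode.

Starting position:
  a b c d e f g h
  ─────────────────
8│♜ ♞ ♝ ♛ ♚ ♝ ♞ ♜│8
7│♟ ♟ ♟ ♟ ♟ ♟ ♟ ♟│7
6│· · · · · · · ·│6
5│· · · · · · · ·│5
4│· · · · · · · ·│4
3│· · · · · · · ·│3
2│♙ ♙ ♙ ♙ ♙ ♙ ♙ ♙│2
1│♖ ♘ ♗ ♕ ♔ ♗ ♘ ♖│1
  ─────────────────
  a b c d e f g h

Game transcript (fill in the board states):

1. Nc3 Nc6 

  a b c d e f g h
  ─────────────────
8│♜ · ♝ ♛ ♚ ♝ ♞ ♜│8
7│♟ ♟ ♟ ♟ ♟ ♟ ♟ ♟│7
6│· · ♞ · · · · ·│6
5│· · · · · · · ·│5
4│· · · · · · · ·│4
3│· · ♘ · · · · ·│3
2│♙ ♙ ♙ ♙ ♙ ♙ ♙ ♙│2
1│♖ · ♗ ♕ ♔ ♗ ♘ ♖│1
  ─────────────────
  a b c d e f g h

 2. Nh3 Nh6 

  a b c d e f g h
  ─────────────────
8│♜ · ♝ ♛ ♚ ♝ · ♜│8
7│♟ ♟ ♟ ♟ ♟ ♟ ♟ ♟│7
6│· · ♞ · · · · ♞│6
5│· · · · · · · ·│5
4│· · · · · · · ·│4
3│· · ♘ · · · · ♘│3
2│♙ ♙ ♙ ♙ ♙ ♙ ♙ ♙│2
1│♖ · ♗ ♕ ♔ ♗ · ♖│1
  ─────────────────
  a b c d e f g h

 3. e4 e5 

  a b c d e f g h
  ─────────────────
8│♜ · ♝ ♛ ♚ ♝ · ♜│8
7│♟ ♟ ♟ ♟ · ♟ ♟ ♟│7
6│· · ♞ · · · · ♞│6
5│· · · · ♟ · · ·│5
4│· · · · ♙ · · ·│4
3│· · ♘ · · · · ♘│3
2│♙ ♙ ♙ ♙ · ♙ ♙ ♙│2
1│♖ · ♗ ♕ ♔ ♗ · ♖│1
  ─────────────────
  a b c d e f g h

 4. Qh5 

  a b c d e f g h
  ─────────────────
8│♜ · ♝ ♛ ♚ ♝ · ♜│8
7│♟ ♟ ♟ ♟ · ♟ ♟ ♟│7
6│· · ♞ · · · · ♞│6
5│· · · · ♟ · · ♕│5
4│· · · · ♙ · · ·│4
3│· · ♘ · · · · ♘│3
2│♙ ♙ ♙ ♙ · ♙ ♙ ♙│2
1│♖ · ♗ · ♔ ♗ · ♖│1
  ─────────────────
  a b c d e f g h


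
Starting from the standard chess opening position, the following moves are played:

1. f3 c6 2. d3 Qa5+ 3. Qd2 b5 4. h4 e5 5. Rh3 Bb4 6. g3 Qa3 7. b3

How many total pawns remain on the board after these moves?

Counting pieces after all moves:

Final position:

  a b c d e f g h
  ─────────────────
8│♜ ♞ ♝ · ♚ · ♞ ♜│8
7│♟ · · ♟ · ♟ ♟ ♟│7
6│· · ♟ · · · · ·│6
5│· ♟ · · ♟ · · ·│5
4│· ♝ · · · · · ♙│4
3│♛ ♙ · ♙ · ♙ ♙ ♖│3
2│♙ · ♙ ♕ ♙ · · ·│2
1│♖ ♘ ♗ · ♔ ♗ ♘ ·│1
  ─────────────────
  a b c d e f g h


16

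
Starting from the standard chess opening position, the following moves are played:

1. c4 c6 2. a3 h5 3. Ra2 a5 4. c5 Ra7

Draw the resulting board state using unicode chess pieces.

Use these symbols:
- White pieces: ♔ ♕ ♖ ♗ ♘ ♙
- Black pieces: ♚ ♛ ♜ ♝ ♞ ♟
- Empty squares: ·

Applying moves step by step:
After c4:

♜ ♞ ♝ ♛ ♚ ♝ ♞ ♜
♟ ♟ ♟ ♟ ♟ ♟ ♟ ♟
· · · · · · · ·
· · · · · · · ·
· · ♙ · · · · ·
· · · · · · · ·
♙ ♙ · ♙ ♙ ♙ ♙ ♙
♖ ♘ ♗ ♕ ♔ ♗ ♘ ♖


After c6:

♜ ♞ ♝ ♛ ♚ ♝ ♞ ♜
♟ ♟ · ♟ ♟ ♟ ♟ ♟
· · ♟ · · · · ·
· · · · · · · ·
· · ♙ · · · · ·
· · · · · · · ·
♙ ♙ · ♙ ♙ ♙ ♙ ♙
♖ ♘ ♗ ♕ ♔ ♗ ♘ ♖


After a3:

♜ ♞ ♝ ♛ ♚ ♝ ♞ ♜
♟ ♟ · ♟ ♟ ♟ ♟ ♟
· · ♟ · · · · ·
· · · · · · · ·
· · ♙ · · · · ·
♙ · · · · · · ·
· ♙ · ♙ ♙ ♙ ♙ ♙
♖ ♘ ♗ ♕ ♔ ♗ ♘ ♖


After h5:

♜ ♞ ♝ ♛ ♚ ♝ ♞ ♜
♟ ♟ · ♟ ♟ ♟ ♟ ·
· · ♟ · · · · ·
· · · · · · · ♟
· · ♙ · · · · ·
♙ · · · · · · ·
· ♙ · ♙ ♙ ♙ ♙ ♙
♖ ♘ ♗ ♕ ♔ ♗ ♘ ♖


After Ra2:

♜ ♞ ♝ ♛ ♚ ♝ ♞ ♜
♟ ♟ · ♟ ♟ ♟ ♟ ·
· · ♟ · · · · ·
· · · · · · · ♟
· · ♙ · · · · ·
♙ · · · · · · ·
♖ ♙ · ♙ ♙ ♙ ♙ ♙
· ♘ ♗ ♕ ♔ ♗ ♘ ♖


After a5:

♜ ♞ ♝ ♛ ♚ ♝ ♞ ♜
· ♟ · ♟ ♟ ♟ ♟ ·
· · ♟ · · · · ·
♟ · · · · · · ♟
· · ♙ · · · · ·
♙ · · · · · · ·
♖ ♙ · ♙ ♙ ♙ ♙ ♙
· ♘ ♗ ♕ ♔ ♗ ♘ ♖


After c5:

♜ ♞ ♝ ♛ ♚ ♝ ♞ ♜
· ♟ · ♟ ♟ ♟ ♟ ·
· · ♟ · · · · ·
♟ · ♙ · · · · ♟
· · · · · · · ·
♙ · · · · · · ·
♖ ♙ · ♙ ♙ ♙ ♙ ♙
· ♘ ♗ ♕ ♔ ♗ ♘ ♖


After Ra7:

· ♞ ♝ ♛ ♚ ♝ ♞ ♜
♜ ♟ · ♟ ♟ ♟ ♟ ·
· · ♟ · · · · ·
♟ · ♙ · · · · ♟
· · · · · · · ·
♙ · · · · · · ·
♖ ♙ · ♙ ♙ ♙ ♙ ♙
· ♘ ♗ ♕ ♔ ♗ ♘ ♖



  a b c d e f g h
  ─────────────────
8│· ♞ ♝ ♛ ♚ ♝ ♞ ♜│8
7│♜ ♟ · ♟ ♟ ♟ ♟ ·│7
6│· · ♟ · · · · ·│6
5│♟ · ♙ · · · · ♟│5
4│· · · · · · · ·│4
3│♙ · · · · · · ·│3
2│♖ ♙ · ♙ ♙ ♙ ♙ ♙│2
1│· ♘ ♗ ♕ ♔ ♗ ♘ ♖│1
  ─────────────────
  a b c d e f g h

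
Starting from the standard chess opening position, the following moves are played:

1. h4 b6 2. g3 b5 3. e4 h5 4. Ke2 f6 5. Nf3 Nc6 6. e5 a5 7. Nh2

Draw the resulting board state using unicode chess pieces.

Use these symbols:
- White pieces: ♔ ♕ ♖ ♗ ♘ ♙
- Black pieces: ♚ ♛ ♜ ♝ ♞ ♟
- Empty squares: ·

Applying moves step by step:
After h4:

♜ ♞ ♝ ♛ ♚ ♝ ♞ ♜
♟ ♟ ♟ ♟ ♟ ♟ ♟ ♟
· · · · · · · ·
· · · · · · · ·
· · · · · · · ♙
· · · · · · · ·
♙ ♙ ♙ ♙ ♙ ♙ ♙ ·
♖ ♘ ♗ ♕ ♔ ♗ ♘ ♖


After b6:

♜ ♞ ♝ ♛ ♚ ♝ ♞ ♜
♟ · ♟ ♟ ♟ ♟ ♟ ♟
· ♟ · · · · · ·
· · · · · · · ·
· · · · · · · ♙
· · · · · · · ·
♙ ♙ ♙ ♙ ♙ ♙ ♙ ·
♖ ♘ ♗ ♕ ♔ ♗ ♘ ♖


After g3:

♜ ♞ ♝ ♛ ♚ ♝ ♞ ♜
♟ · ♟ ♟ ♟ ♟ ♟ ♟
· ♟ · · · · · ·
· · · · · · · ·
· · · · · · · ♙
· · · · · · ♙ ·
♙ ♙ ♙ ♙ ♙ ♙ · ·
♖ ♘ ♗ ♕ ♔ ♗ ♘ ♖


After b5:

♜ ♞ ♝ ♛ ♚ ♝ ♞ ♜
♟ · ♟ ♟ ♟ ♟ ♟ ♟
· · · · · · · ·
· ♟ · · · · · ·
· · · · · · · ♙
· · · · · · ♙ ·
♙ ♙ ♙ ♙ ♙ ♙ · ·
♖ ♘ ♗ ♕ ♔ ♗ ♘ ♖


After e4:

♜ ♞ ♝ ♛ ♚ ♝ ♞ ♜
♟ · ♟ ♟ ♟ ♟ ♟ ♟
· · · · · · · ·
· ♟ · · · · · ·
· · · · ♙ · · ♙
· · · · · · ♙ ·
♙ ♙ ♙ ♙ · ♙ · ·
♖ ♘ ♗ ♕ ♔ ♗ ♘ ♖


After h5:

♜ ♞ ♝ ♛ ♚ ♝ ♞ ♜
♟ · ♟ ♟ ♟ ♟ ♟ ·
· · · · · · · ·
· ♟ · · · · · ♟
· · · · ♙ · · ♙
· · · · · · ♙ ·
♙ ♙ ♙ ♙ · ♙ · ·
♖ ♘ ♗ ♕ ♔ ♗ ♘ ♖


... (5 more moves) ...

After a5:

♜ · ♝ ♛ ♚ ♝ ♞ ♜
· · ♟ ♟ ♟ · ♟ ·
· · ♞ · · ♟ · ·
♟ ♟ · · ♙ · · ♟
· · · · · · · ♙
· · · · · ♘ ♙ ·
♙ ♙ ♙ ♙ ♔ ♙ · ·
♖ ♘ ♗ ♕ · ♗ · ♖


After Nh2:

♜ · ♝ ♛ ♚ ♝ ♞ ♜
· · ♟ ♟ ♟ · ♟ ·
· · ♞ · · ♟ · ·
♟ ♟ · · ♙ · · ♟
· · · · · · · ♙
· · · · · · ♙ ·
♙ ♙ ♙ ♙ ♔ ♙ · ♘
♖ ♘ ♗ ♕ · ♗ · ♖



  a b c d e f g h
  ─────────────────
8│♜ · ♝ ♛ ♚ ♝ ♞ ♜│8
7│· · ♟ ♟ ♟ · ♟ ·│7
6│· · ♞ · · ♟ · ·│6
5│♟ ♟ · · ♙ · · ♟│5
4│· · · · · · · ♙│4
3│· · · · · · ♙ ·│3
2│♙ ♙ ♙ ♙ ♔ ♙ · ♘│2
1│♖ ♘ ♗ ♕ · ♗ · ♖│1
  ─────────────────
  a b c d e f g h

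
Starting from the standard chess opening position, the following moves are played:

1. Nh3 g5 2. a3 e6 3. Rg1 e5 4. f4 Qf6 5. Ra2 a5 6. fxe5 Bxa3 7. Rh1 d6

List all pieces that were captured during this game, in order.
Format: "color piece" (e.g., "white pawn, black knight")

Tracking captures:
  fxe5: captured black pawn
  Bxa3: captured white pawn

black pawn, white pawn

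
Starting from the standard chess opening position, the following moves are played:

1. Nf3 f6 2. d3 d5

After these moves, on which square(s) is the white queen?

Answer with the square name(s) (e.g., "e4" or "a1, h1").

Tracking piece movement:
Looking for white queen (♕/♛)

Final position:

  a b c d e f g h
  ─────────────────
8│♜ ♞ ♝ ♛ ♚ ♝ ♞ ♜│8
7│♟ ♟ ♟ · ♟ · ♟ ♟│7
6│· · · · · ♟ · ·│6
5│· · · ♟ · · · ·│5
4│· · · · · · · ·│4
3│· · · ♙ · ♘ · ·│3
2│♙ ♙ ♙ · ♙ ♙ ♙ ♙│2
1│♖ ♘ ♗ ♕ ♔ ♗ · ♖│1
  ─────────────────
  a b c d e f g h


d1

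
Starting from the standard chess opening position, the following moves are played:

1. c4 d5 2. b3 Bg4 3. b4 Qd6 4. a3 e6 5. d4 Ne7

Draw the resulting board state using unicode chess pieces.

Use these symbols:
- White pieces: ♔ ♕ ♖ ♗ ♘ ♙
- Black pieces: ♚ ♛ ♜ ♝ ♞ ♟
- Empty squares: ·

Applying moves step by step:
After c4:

♜ ♞ ♝ ♛ ♚ ♝ ♞ ♜
♟ ♟ ♟ ♟ ♟ ♟ ♟ ♟
· · · · · · · ·
· · · · · · · ·
· · ♙ · · · · ·
· · · · · · · ·
♙ ♙ · ♙ ♙ ♙ ♙ ♙
♖ ♘ ♗ ♕ ♔ ♗ ♘ ♖


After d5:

♜ ♞ ♝ ♛ ♚ ♝ ♞ ♜
♟ ♟ ♟ · ♟ ♟ ♟ ♟
· · · · · · · ·
· · · ♟ · · · ·
· · ♙ · · · · ·
· · · · · · · ·
♙ ♙ · ♙ ♙ ♙ ♙ ♙
♖ ♘ ♗ ♕ ♔ ♗ ♘ ♖


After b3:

♜ ♞ ♝ ♛ ♚ ♝ ♞ ♜
♟ ♟ ♟ · ♟ ♟ ♟ ♟
· · · · · · · ·
· · · ♟ · · · ·
· · ♙ · · · · ·
· ♙ · · · · · ·
♙ · · ♙ ♙ ♙ ♙ ♙
♖ ♘ ♗ ♕ ♔ ♗ ♘ ♖


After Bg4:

♜ ♞ · ♛ ♚ ♝ ♞ ♜
♟ ♟ ♟ · ♟ ♟ ♟ ♟
· · · · · · · ·
· · · ♟ · · · ·
· · ♙ · · · ♝ ·
· ♙ · · · · · ·
♙ · · ♙ ♙ ♙ ♙ ♙
♖ ♘ ♗ ♕ ♔ ♗ ♘ ♖


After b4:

♜ ♞ · ♛ ♚ ♝ ♞ ♜
♟ ♟ ♟ · ♟ ♟ ♟ ♟
· · · · · · · ·
· · · ♟ · · · ·
· ♙ ♙ · · · ♝ ·
· · · · · · · ·
♙ · · ♙ ♙ ♙ ♙ ♙
♖ ♘ ♗ ♕ ♔ ♗ ♘ ♖


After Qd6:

♜ ♞ · · ♚ ♝ ♞ ♜
♟ ♟ ♟ · ♟ ♟ ♟ ♟
· · · ♛ · · · ·
· · · ♟ · · · ·
· ♙ ♙ · · · ♝ ·
· · · · · · · ·
♙ · · ♙ ♙ ♙ ♙ ♙
♖ ♘ ♗ ♕ ♔ ♗ ♘ ♖


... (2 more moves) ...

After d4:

♜ ♞ · · ♚ ♝ ♞ ♜
♟ ♟ ♟ · · ♟ ♟ ♟
· · · ♛ ♟ · · ·
· · · ♟ · · · ·
· ♙ ♙ ♙ · · ♝ ·
♙ · · · · · · ·
· · · · ♙ ♙ ♙ ♙
♖ ♘ ♗ ♕ ♔ ♗ ♘ ♖


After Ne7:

♜ ♞ · · ♚ ♝ · ♜
♟ ♟ ♟ · ♞ ♟ ♟ ♟
· · · ♛ ♟ · · ·
· · · ♟ · · · ·
· ♙ ♙ ♙ · · ♝ ·
♙ · · · · · · ·
· · · · ♙ ♙ ♙ ♙
♖ ♘ ♗ ♕ ♔ ♗ ♘ ♖



  a b c d e f g h
  ─────────────────
8│♜ ♞ · · ♚ ♝ · ♜│8
7│♟ ♟ ♟ · ♞ ♟ ♟ ♟│7
6│· · · ♛ ♟ · · ·│6
5│· · · ♟ · · · ·│5
4│· ♙ ♙ ♙ · · ♝ ·│4
3│♙ · · · · · · ·│3
2│· · · · ♙ ♙ ♙ ♙│2
1│♖ ♘ ♗ ♕ ♔ ♗ ♘ ♖│1
  ─────────────────
  a b c d e f g h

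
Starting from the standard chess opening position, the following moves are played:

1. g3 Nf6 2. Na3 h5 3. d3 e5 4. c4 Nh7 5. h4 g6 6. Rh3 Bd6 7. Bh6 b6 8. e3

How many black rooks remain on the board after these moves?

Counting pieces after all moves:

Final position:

  a b c d e f g h
  ─────────────────
8│♜ ♞ ♝ ♛ ♚ · · ♜│8
7│♟ · ♟ ♟ · ♟ · ♞│7
6│· ♟ · ♝ · · ♟ ♗│6
5│· · · · ♟ · · ♟│5
4│· · ♙ · · · · ♙│4
3│♘ · · ♙ ♙ · ♙ ♖│3
2│♙ ♙ · · · ♙ · ·│2
1│♖ · · ♕ ♔ ♗ ♘ ·│1
  ─────────────────
  a b c d e f g h


2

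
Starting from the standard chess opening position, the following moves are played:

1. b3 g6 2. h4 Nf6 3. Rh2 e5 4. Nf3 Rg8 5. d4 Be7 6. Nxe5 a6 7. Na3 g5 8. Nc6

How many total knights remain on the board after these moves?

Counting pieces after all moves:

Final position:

  a b c d e f g h
  ─────────────────
8│♜ ♞ ♝ ♛ ♚ · ♜ ·│8
7│· ♟ ♟ ♟ ♝ ♟ · ♟│7
6│♟ · ♘ · · ♞ · ·│6
5│· · · · · · ♟ ·│5
4│· · · ♙ · · · ♙│4
3│♘ ♙ · · · · · ·│3
2│♙ · ♙ · ♙ ♙ ♙ ♖│2
1│♖ · ♗ ♕ ♔ ♗ · ·│1
  ─────────────────
  a b c d e f g h


4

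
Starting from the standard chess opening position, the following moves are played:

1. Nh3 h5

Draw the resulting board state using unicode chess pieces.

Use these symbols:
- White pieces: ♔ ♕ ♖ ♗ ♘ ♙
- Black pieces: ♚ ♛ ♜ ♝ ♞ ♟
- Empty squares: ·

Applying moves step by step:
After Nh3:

♜ ♞ ♝ ♛ ♚ ♝ ♞ ♜
♟ ♟ ♟ ♟ ♟ ♟ ♟ ♟
· · · · · · · ·
· · · · · · · ·
· · · · · · · ·
· · · · · · · ♘
♙ ♙ ♙ ♙ ♙ ♙ ♙ ♙
♖ ♘ ♗ ♕ ♔ ♗ · ♖


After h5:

♜ ♞ ♝ ♛ ♚ ♝ ♞ ♜
♟ ♟ ♟ ♟ ♟ ♟ ♟ ·
· · · · · · · ·
· · · · · · · ♟
· · · · · · · ·
· · · · · · · ♘
♙ ♙ ♙ ♙ ♙ ♙ ♙ ♙
♖ ♘ ♗ ♕ ♔ ♗ · ♖



  a b c d e f g h
  ─────────────────
8│♜ ♞ ♝ ♛ ♚ ♝ ♞ ♜│8
7│♟ ♟ ♟ ♟ ♟ ♟ ♟ ·│7
6│· · · · · · · ·│6
5│· · · · · · · ♟│5
4│· · · · · · · ·│4
3│· · · · · · · ♘│3
2│♙ ♙ ♙ ♙ ♙ ♙ ♙ ♙│2
1│♖ ♘ ♗ ♕ ♔ ♗ · ♖│1
  ─────────────────
  a b c d e f g h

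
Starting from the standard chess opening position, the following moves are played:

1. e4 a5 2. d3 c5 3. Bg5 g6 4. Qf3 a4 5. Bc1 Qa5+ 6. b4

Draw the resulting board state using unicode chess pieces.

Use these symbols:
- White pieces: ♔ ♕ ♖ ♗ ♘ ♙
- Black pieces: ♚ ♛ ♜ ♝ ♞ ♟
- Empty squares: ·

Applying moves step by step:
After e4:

♜ ♞ ♝ ♛ ♚ ♝ ♞ ♜
♟ ♟ ♟ ♟ ♟ ♟ ♟ ♟
· · · · · · · ·
· · · · · · · ·
· · · · ♙ · · ·
· · · · · · · ·
♙ ♙ ♙ ♙ · ♙ ♙ ♙
♖ ♘ ♗ ♕ ♔ ♗ ♘ ♖


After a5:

♜ ♞ ♝ ♛ ♚ ♝ ♞ ♜
· ♟ ♟ ♟ ♟ ♟ ♟ ♟
· · · · · · · ·
♟ · · · · · · ·
· · · · ♙ · · ·
· · · · · · · ·
♙ ♙ ♙ ♙ · ♙ ♙ ♙
♖ ♘ ♗ ♕ ♔ ♗ ♘ ♖


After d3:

♜ ♞ ♝ ♛ ♚ ♝ ♞ ♜
· ♟ ♟ ♟ ♟ ♟ ♟ ♟
· · · · · · · ·
♟ · · · · · · ·
· · · · ♙ · · ·
· · · ♙ · · · ·
♙ ♙ ♙ · · ♙ ♙ ♙
♖ ♘ ♗ ♕ ♔ ♗ ♘ ♖


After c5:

♜ ♞ ♝ ♛ ♚ ♝ ♞ ♜
· ♟ · ♟ ♟ ♟ ♟ ♟
· · · · · · · ·
♟ · ♟ · · · · ·
· · · · ♙ · · ·
· · · ♙ · · · ·
♙ ♙ ♙ · · ♙ ♙ ♙
♖ ♘ ♗ ♕ ♔ ♗ ♘ ♖


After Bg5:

♜ ♞ ♝ ♛ ♚ ♝ ♞ ♜
· ♟ · ♟ ♟ ♟ ♟ ♟
· · · · · · · ·
♟ · ♟ · · · ♗ ·
· · · · ♙ · · ·
· · · ♙ · · · ·
♙ ♙ ♙ · · ♙ ♙ ♙
♖ ♘ · ♕ ♔ ♗ ♘ ♖


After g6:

♜ ♞ ♝ ♛ ♚ ♝ ♞ ♜
· ♟ · ♟ ♟ ♟ · ♟
· · · · · · ♟ ·
♟ · ♟ · · · ♗ ·
· · · · ♙ · · ·
· · · ♙ · · · ·
♙ ♙ ♙ · · ♙ ♙ ♙
♖ ♘ · ♕ ♔ ♗ ♘ ♖


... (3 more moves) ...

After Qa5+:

♜ ♞ ♝ · ♚ ♝ ♞ ♜
· ♟ · ♟ ♟ ♟ · ♟
· · · · · · ♟ ·
♛ · ♟ · · · · ·
♟ · · · ♙ · · ·
· · · ♙ · ♕ · ·
♙ ♙ ♙ · · ♙ ♙ ♙
♖ ♘ ♗ · ♔ ♗ ♘ ♖


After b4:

♜ ♞ ♝ · ♚ ♝ ♞ ♜
· ♟ · ♟ ♟ ♟ · ♟
· · · · · · ♟ ·
♛ · ♟ · · · · ·
♟ ♙ · · ♙ · · ·
· · · ♙ · ♕ · ·
♙ · ♙ · · ♙ ♙ ♙
♖ ♘ ♗ · ♔ ♗ ♘ ♖



  a b c d e f g h
  ─────────────────
8│♜ ♞ ♝ · ♚ ♝ ♞ ♜│8
7│· ♟ · ♟ ♟ ♟ · ♟│7
6│· · · · · · ♟ ·│6
5│♛ · ♟ · · · · ·│5
4│♟ ♙ · · ♙ · · ·│4
3│· · · ♙ · ♕ · ·│3
2│♙ · ♙ · · ♙ ♙ ♙│2
1│♖ ♘ ♗ · ♔ ♗ ♘ ♖│1
  ─────────────────
  a b c d e f g h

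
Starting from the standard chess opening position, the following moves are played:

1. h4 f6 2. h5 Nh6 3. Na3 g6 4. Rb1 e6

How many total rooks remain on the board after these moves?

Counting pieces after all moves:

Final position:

  a b c d e f g h
  ─────────────────
8│♜ ♞ ♝ ♛ ♚ ♝ · ♜│8
7│♟ ♟ ♟ ♟ · · · ♟│7
6│· · · · ♟ ♟ ♟ ♞│6
5│· · · · · · · ♙│5
4│· · · · · · · ·│4
3│♘ · · · · · · ·│3
2│♙ ♙ ♙ ♙ ♙ ♙ ♙ ·│2
1│· ♖ ♗ ♕ ♔ ♗ ♘ ♖│1
  ─────────────────
  a b c d e f g h


4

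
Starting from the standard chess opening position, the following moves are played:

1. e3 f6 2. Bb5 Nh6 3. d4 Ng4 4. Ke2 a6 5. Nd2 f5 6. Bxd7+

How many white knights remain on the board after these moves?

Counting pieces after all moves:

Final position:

  a b c d e f g h
  ─────────────────
8│♜ ♞ ♝ ♛ ♚ ♝ · ♜│8
7│· ♟ ♟ ♗ ♟ · ♟ ♟│7
6│♟ · · · · · · ·│6
5│· · · · · ♟ · ·│5
4│· · · ♙ · · ♞ ·│4
3│· · · · ♙ · · ·│3
2│♙ ♙ ♙ ♘ ♔ ♙ ♙ ♙│2
1│♖ · ♗ ♕ · · ♘ ♖│1
  ─────────────────
  a b c d e f g h


2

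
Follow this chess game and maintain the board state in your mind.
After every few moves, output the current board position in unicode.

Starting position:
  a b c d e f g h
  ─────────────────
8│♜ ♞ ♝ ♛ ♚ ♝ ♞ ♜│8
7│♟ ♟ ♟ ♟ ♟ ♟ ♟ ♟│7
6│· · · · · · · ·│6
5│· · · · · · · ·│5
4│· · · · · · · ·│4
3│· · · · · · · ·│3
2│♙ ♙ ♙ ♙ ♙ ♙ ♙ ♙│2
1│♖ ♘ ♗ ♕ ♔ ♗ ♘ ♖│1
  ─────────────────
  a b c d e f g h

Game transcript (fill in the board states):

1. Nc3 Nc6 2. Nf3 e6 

  a b c d e f g h
  ─────────────────
8│♜ · ♝ ♛ ♚ ♝ ♞ ♜│8
7│♟ ♟ ♟ ♟ · ♟ ♟ ♟│7
6│· · ♞ · ♟ · · ·│6
5│· · · · · · · ·│5
4│· · · · · · · ·│4
3│· · ♘ · · ♘ · ·│3
2│♙ ♙ ♙ ♙ ♙ ♙ ♙ ♙│2
1│♖ · ♗ ♕ ♔ ♗ · ♖│1
  ─────────────────
  a b c d e f g h

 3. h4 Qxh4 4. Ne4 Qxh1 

  a b c d e f g h
  ─────────────────
8│♜ · ♝ · ♚ ♝ ♞ ♜│8
7│♟ ♟ ♟ ♟ · ♟ ♟ ♟│7
6│· · ♞ · ♟ · · ·│6
5│· · · · · · · ·│5
4│· · · · ♘ · · ·│4
3│· · · · · ♘ · ·│3
2│♙ ♙ ♙ ♙ ♙ ♙ ♙ ·│2
1│♖ · ♗ ♕ ♔ ♗ · ♛│1
  ─────────────────
  a b c d e f g h

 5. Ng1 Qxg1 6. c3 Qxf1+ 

  a b c d e f g h
  ─────────────────
8│♜ · ♝ · ♚ ♝ ♞ ♜│8
7│♟ ♟ ♟ ♟ · ♟ ♟ ♟│7
6│· · ♞ · ♟ · · ·│6
5│· · · · · · · ·│5
4│· · · · ♘ · · ·│4
3│· · ♙ · · · · ·│3
2│♙ ♙ · ♙ ♙ ♙ ♙ ·│2
1│♖ · ♗ ♕ ♔ ♛ · ·│1
  ─────────────────
  a b c d e f g h

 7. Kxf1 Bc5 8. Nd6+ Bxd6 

  a b c d e f g h
  ─────────────────
8│♜ · ♝ · ♚ · ♞ ♜│8
7│♟ ♟ ♟ ♟ · ♟ ♟ ♟│7
6│· · ♞ ♝ ♟ · · ·│6
5│· · · · · · · ·│5
4│· · · · · · · ·│4
3│· · ♙ · · · · ·│3
2│♙ ♙ · ♙ ♙ ♙ ♙ ·│2
1│♖ · ♗ ♕ · ♔ · ·│1
  ─────────────────
  a b c d e f g h

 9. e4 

  a b c d e f g h
  ─────────────────
8│♜ · ♝ · ♚ · ♞ ♜│8
7│♟ ♟ ♟ ♟ · ♟ ♟ ♟│7
6│· · ♞ ♝ ♟ · · ·│6
5│· · · · · · · ·│5
4│· · · · ♙ · · ·│4
3│· · ♙ · · · · ·│3
2│♙ ♙ · ♙ · ♙ ♙ ·│2
1│♖ · ♗ ♕ · ♔ · ·│1
  ─────────────────
  a b c d e f g h


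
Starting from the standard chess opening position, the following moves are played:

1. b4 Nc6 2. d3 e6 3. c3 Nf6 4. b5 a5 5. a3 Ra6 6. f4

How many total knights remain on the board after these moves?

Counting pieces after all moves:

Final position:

  a b c d e f g h
  ─────────────────
8│· · ♝ ♛ ♚ ♝ · ♜│8
7│· ♟ ♟ ♟ · ♟ ♟ ♟│7
6│♜ · ♞ · ♟ ♞ · ·│6
5│♟ ♙ · · · · · ·│5
4│· · · · · ♙ · ·│4
3│♙ · ♙ ♙ · · · ·│3
2│· · · · ♙ · ♙ ♙│2
1│♖ ♘ ♗ ♕ ♔ ♗ ♘ ♖│1
  ─────────────────
  a b c d e f g h


4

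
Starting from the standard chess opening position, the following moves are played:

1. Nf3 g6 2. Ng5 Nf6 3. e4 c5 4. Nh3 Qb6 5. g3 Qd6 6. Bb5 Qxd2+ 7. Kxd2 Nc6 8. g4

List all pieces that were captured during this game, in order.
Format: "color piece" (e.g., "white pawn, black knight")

Tracking captures:
  Qxd2+: captured white pawn
  Kxd2: captured black queen

white pawn, black queen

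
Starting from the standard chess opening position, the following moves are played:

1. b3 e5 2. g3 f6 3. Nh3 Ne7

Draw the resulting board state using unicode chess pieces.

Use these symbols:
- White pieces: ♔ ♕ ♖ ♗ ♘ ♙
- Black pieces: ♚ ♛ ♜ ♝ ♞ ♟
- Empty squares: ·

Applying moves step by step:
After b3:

♜ ♞ ♝ ♛ ♚ ♝ ♞ ♜
♟ ♟ ♟ ♟ ♟ ♟ ♟ ♟
· · · · · · · ·
· · · · · · · ·
· · · · · · · ·
· ♙ · · · · · ·
♙ · ♙ ♙ ♙ ♙ ♙ ♙
♖ ♘ ♗ ♕ ♔ ♗ ♘ ♖


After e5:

♜ ♞ ♝ ♛ ♚ ♝ ♞ ♜
♟ ♟ ♟ ♟ · ♟ ♟ ♟
· · · · · · · ·
· · · · ♟ · · ·
· · · · · · · ·
· ♙ · · · · · ·
♙ · ♙ ♙ ♙ ♙ ♙ ♙
♖ ♘ ♗ ♕ ♔ ♗ ♘ ♖


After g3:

♜ ♞ ♝ ♛ ♚ ♝ ♞ ♜
♟ ♟ ♟ ♟ · ♟ ♟ ♟
· · · · · · · ·
· · · · ♟ · · ·
· · · · · · · ·
· ♙ · · · · ♙ ·
♙ · ♙ ♙ ♙ ♙ · ♙
♖ ♘ ♗ ♕ ♔ ♗ ♘ ♖


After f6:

♜ ♞ ♝ ♛ ♚ ♝ ♞ ♜
♟ ♟ ♟ ♟ · · ♟ ♟
· · · · · ♟ · ·
· · · · ♟ · · ·
· · · · · · · ·
· ♙ · · · · ♙ ·
♙ · ♙ ♙ ♙ ♙ · ♙
♖ ♘ ♗ ♕ ♔ ♗ ♘ ♖


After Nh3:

♜ ♞ ♝ ♛ ♚ ♝ ♞ ♜
♟ ♟ ♟ ♟ · · ♟ ♟
· · · · · ♟ · ·
· · · · ♟ · · ·
· · · · · · · ·
· ♙ · · · · ♙ ♘
♙ · ♙ ♙ ♙ ♙ · ♙
♖ ♘ ♗ ♕ ♔ ♗ · ♖


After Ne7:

♜ ♞ ♝ ♛ ♚ ♝ · ♜
♟ ♟ ♟ ♟ ♞ · ♟ ♟
· · · · · ♟ · ·
· · · · ♟ · · ·
· · · · · · · ·
· ♙ · · · · ♙ ♘
♙ · ♙ ♙ ♙ ♙ · ♙
♖ ♘ ♗ ♕ ♔ ♗ · ♖



  a b c d e f g h
  ─────────────────
8│♜ ♞ ♝ ♛ ♚ ♝ · ♜│8
7│♟ ♟ ♟ ♟ ♞ · ♟ ♟│7
6│· · · · · ♟ · ·│6
5│· · · · ♟ · · ·│5
4│· · · · · · · ·│4
3│· ♙ · · · · ♙ ♘│3
2│♙ · ♙ ♙ ♙ ♙ · ♙│2
1│♖ ♘ ♗ ♕ ♔ ♗ · ♖│1
  ─────────────────
  a b c d e f g h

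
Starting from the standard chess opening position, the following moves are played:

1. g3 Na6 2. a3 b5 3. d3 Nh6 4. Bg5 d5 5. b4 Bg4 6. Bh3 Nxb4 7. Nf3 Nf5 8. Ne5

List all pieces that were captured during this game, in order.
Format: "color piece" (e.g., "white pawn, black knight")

Tracking captures:
  Nxb4: captured white pawn

white pawn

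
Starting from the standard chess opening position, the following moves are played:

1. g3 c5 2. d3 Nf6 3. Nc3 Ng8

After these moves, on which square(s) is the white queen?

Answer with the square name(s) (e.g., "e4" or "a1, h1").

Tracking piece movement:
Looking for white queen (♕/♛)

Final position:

  a b c d e f g h
  ─────────────────
8│♜ ♞ ♝ ♛ ♚ ♝ ♞ ♜│8
7│♟ ♟ · ♟ ♟ ♟ ♟ ♟│7
6│· · · · · · · ·│6
5│· · ♟ · · · · ·│5
4│· · · · · · · ·│4
3│· · ♘ ♙ · · ♙ ·│3
2│♙ ♙ ♙ · ♙ ♙ · ♙│2
1│♖ · ♗ ♕ ♔ ♗ ♘ ♖│1
  ─────────────────
  a b c d e f g h


d1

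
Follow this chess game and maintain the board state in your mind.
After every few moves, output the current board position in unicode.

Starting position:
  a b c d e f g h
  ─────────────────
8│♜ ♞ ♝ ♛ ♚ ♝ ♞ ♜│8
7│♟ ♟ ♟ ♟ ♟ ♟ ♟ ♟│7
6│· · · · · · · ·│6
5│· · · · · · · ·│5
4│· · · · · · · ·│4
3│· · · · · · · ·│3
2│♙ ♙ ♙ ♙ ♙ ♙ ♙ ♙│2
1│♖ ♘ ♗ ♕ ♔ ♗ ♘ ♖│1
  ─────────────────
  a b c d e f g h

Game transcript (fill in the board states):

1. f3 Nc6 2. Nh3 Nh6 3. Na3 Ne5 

  a b c d e f g h
  ─────────────────
8│♜ · ♝ ♛ ♚ ♝ · ♜│8
7│♟ ♟ ♟ ♟ ♟ ♟ ♟ ♟│7
6│· · · · · · · ♞│6
5│· · · · ♞ · · ·│5
4│· · · · · · · ·│4
3│♘ · · · · ♙ · ♘│3
2│♙ ♙ ♙ ♙ ♙ · ♙ ♙│2
1│♖ · ♗ ♕ ♔ ♗ · ♖│1
  ─────────────────
  a b c d e f g h

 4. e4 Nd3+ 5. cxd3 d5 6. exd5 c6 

  a b c d e f g h
  ─────────────────
8│♜ · ♝ ♛ ♚ ♝ · ♜│8
7│♟ ♟ · · ♟ ♟ ♟ ♟│7
6│· · ♟ · · · · ♞│6
5│· · · ♙ · · · ·│5
4│· · · · · · · ·│4
3│♘ · · ♙ · ♙ · ♘│3
2│♙ ♙ · ♙ · · ♙ ♙│2
1│♖ · ♗ ♕ ♔ ♗ · ♖│1
  ─────────────────
  a b c d e f g h

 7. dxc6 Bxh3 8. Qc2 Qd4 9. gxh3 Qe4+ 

  a b c d e f g h
  ─────────────────
8│♜ · · · ♚ ♝ · ♜│8
7│♟ ♟ · · ♟ ♟ ♟ ♟│7
6│· · ♙ · · · · ♞│6
5│· · · · · · · ·│5
4│· · · · ♛ · · ·│4
3│♘ · · ♙ · ♙ · ♙│3
2│♙ ♙ ♕ ♙ · · · ♙│2
1│♖ · ♗ · ♔ ♗ · ♖│1
  ─────────────────
  a b c d e f g h

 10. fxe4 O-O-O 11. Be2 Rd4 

  a b c d e f g h
  ─────────────────
8│· · ♚ · · ♝ · ♜│8
7│♟ ♟ · · ♟ ♟ ♟ ♟│7
6│· · ♙ · · · · ♞│6
5│· · · · · · · ·│5
4│· · · ♜ ♙ · · ·│4
3│♘ · · ♙ · · · ♙│3
2│♙ ♙ ♕ ♙ ♗ · · ♙│2
1│♖ · ♗ · ♔ · · ♖│1
  ─────────────────
  a b c d e f g h


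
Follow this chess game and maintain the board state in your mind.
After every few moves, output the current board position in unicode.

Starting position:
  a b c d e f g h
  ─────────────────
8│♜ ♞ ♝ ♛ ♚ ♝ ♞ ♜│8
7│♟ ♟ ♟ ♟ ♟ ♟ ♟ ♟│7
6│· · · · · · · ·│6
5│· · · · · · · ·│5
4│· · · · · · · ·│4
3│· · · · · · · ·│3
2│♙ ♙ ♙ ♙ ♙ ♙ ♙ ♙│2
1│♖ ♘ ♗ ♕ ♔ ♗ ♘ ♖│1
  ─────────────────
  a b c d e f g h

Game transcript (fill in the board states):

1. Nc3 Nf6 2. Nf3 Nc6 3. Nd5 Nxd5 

  a b c d e f g h
  ─────────────────
8│♜ · ♝ ♛ ♚ ♝ · ♜│8
7│♟ ♟ ♟ ♟ ♟ ♟ ♟ ♟│7
6│· · ♞ · · · · ·│6
5│· · · ♞ · · · ·│5
4│· · · · · · · ·│4
3│· · · · · ♘ · ·│3
2│♙ ♙ ♙ ♙ ♙ ♙ ♙ ♙│2
1│♖ · ♗ ♕ ♔ ♗ · ♖│1
  ─────────────────
  a b c d e f g h

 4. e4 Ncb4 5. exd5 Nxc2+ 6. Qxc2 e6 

  a b c d e f g h
  ─────────────────
8│♜ · ♝ ♛ ♚ ♝ · ♜│8
7│♟ ♟ ♟ ♟ · ♟ ♟ ♟│7
6│· · · · ♟ · · ·│6
5│· · · ♙ · · · ·│5
4│· · · · · · · ·│4
3│· · · · · ♘ · ·│3
2│♙ ♙ ♕ ♙ · ♙ ♙ ♙│2
1│♖ · ♗ · ♔ ♗ · ♖│1
  ─────────────────
  a b c d e f g h

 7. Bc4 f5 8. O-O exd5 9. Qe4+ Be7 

  a b c d e f g h
  ─────────────────
8│♜ · ♝ ♛ ♚ · · ♜│8
7│♟ ♟ ♟ ♟ ♝ · ♟ ♟│7
6│· · · · · · · ·│6
5│· · · ♟ · ♟ · ·│5
4│· · ♗ · ♕ · · ·│4
3│· · · · · ♘ · ·│3
2│♙ ♙ · ♙ · ♙ ♙ ♙│2
1│♖ · ♗ · · ♖ ♔ ·│1
  ─────────────────
  a b c d e f g h

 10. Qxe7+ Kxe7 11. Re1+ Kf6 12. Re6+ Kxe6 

  a b c d e f g h
  ─────────────────
8│♜ · ♝ ♛ · · · ♜│8
7│♟ ♟ ♟ ♟ · · ♟ ♟│7
6│· · · · ♚ · · ·│6
5│· · · ♟ · ♟ · ·│5
4│· · ♗ · · · · ·│4
3│· · · · · ♘ · ·│3
2│♙ ♙ · ♙ · ♙ ♙ ♙│2
1│♖ · ♗ · · · ♔ ·│1
  ─────────────────
  a b c d e f g h

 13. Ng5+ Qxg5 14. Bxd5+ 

  a b c d e f g h
  ─────────────────
8│♜ · ♝ · · · · ♜│8
7│♟ ♟ ♟ ♟ · · ♟ ♟│7
6│· · · · ♚ · · ·│6
5│· · · ♗ · ♟ ♛ ·│5
4│· · · · · · · ·│4
3│· · · · · · · ·│3
2│♙ ♙ · ♙ · ♙ ♙ ♙│2
1│♖ · ♗ · · · ♔ ·│1
  ─────────────────
  a b c d e f g h


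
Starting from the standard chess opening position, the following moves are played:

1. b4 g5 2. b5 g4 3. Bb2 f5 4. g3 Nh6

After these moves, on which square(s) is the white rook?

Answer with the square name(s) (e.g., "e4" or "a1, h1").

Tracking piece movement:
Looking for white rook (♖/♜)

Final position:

  a b c d e f g h
  ─────────────────
8│♜ ♞ ♝ ♛ ♚ ♝ · ♜│8
7│♟ ♟ ♟ ♟ ♟ · · ♟│7
6│· · · · · · · ♞│6
5│· ♙ · · · ♟ · ·│5
4│· · · · · · ♟ ·│4
3│· · · · · · ♙ ·│3
2│♙ ♗ ♙ ♙ ♙ ♙ · ♙│2
1│♖ ♘ · ♕ ♔ ♗ ♘ ♖│1
  ─────────────────
  a b c d e f g h


a1, h1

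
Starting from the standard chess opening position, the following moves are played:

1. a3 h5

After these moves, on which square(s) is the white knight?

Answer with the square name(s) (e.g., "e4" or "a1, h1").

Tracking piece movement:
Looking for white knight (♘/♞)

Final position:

  a b c d e f g h
  ─────────────────
8│♜ ♞ ♝ ♛ ♚ ♝ ♞ ♜│8
7│♟ ♟ ♟ ♟ ♟ ♟ ♟ ·│7
6│· · · · · · · ·│6
5│· · · · · · · ♟│5
4│· · · · · · · ·│4
3│♙ · · · · · · ·│3
2│· ♙ ♙ ♙ ♙ ♙ ♙ ♙│2
1│♖ ♘ ♗ ♕ ♔ ♗ ♘ ♖│1
  ─────────────────
  a b c d e f g h


b1, g1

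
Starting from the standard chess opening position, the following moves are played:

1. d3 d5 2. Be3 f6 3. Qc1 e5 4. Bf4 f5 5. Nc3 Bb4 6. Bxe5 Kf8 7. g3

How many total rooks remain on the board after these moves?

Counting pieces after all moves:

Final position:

  a b c d e f g h
  ─────────────────
8│♜ ♞ ♝ ♛ · ♚ ♞ ♜│8
7│♟ ♟ ♟ · · · ♟ ♟│7
6│· · · · · · · ·│6
5│· · · ♟ ♗ ♟ · ·│5
4│· ♝ · · · · · ·│4
3│· · ♘ ♙ · · ♙ ·│3
2│♙ ♙ ♙ · ♙ ♙ · ♙│2
1│♖ · ♕ · ♔ ♗ ♘ ♖│1
  ─────────────────
  a b c d e f g h


4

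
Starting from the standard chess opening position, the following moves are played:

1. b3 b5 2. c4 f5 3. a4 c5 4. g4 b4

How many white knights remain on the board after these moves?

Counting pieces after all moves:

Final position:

  a b c d e f g h
  ─────────────────
8│♜ ♞ ♝ ♛ ♚ ♝ ♞ ♜│8
7│♟ · · ♟ ♟ · ♟ ♟│7
6│· · · · · · · ·│6
5│· · ♟ · · ♟ · ·│5
4│♙ ♟ ♙ · · · ♙ ·│4
3│· ♙ · · · · · ·│3
2│· · · ♙ ♙ ♙ · ♙│2
1│♖ ♘ ♗ ♕ ♔ ♗ ♘ ♖│1
  ─────────────────
  a b c d e f g h


2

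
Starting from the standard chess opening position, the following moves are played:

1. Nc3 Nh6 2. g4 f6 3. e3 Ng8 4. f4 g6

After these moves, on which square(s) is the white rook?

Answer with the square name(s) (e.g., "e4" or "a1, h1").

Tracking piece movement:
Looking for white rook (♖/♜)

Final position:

  a b c d e f g h
  ─────────────────
8│♜ ♞ ♝ ♛ ♚ ♝ ♞ ♜│8
7│♟ ♟ ♟ ♟ ♟ · · ♟│7
6│· · · · · ♟ ♟ ·│6
5│· · · · · · · ·│5
4│· · · · · ♙ ♙ ·│4
3│· · ♘ · ♙ · · ·│3
2│♙ ♙ ♙ ♙ · · · ♙│2
1│♖ · ♗ ♕ ♔ ♗ ♘ ♖│1
  ─────────────────
  a b c d e f g h


a1, h1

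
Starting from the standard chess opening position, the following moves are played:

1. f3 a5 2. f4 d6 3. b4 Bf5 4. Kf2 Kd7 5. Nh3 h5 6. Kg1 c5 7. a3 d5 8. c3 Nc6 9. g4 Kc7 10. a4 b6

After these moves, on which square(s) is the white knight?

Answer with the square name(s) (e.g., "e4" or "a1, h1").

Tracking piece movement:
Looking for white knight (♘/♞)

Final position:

  a b c d e f g h
  ─────────────────
8│♜ · · ♛ · ♝ ♞ ♜│8
7│· · ♚ · ♟ ♟ ♟ ·│7
6│· ♟ ♞ · · · · ·│6
5│♟ · ♟ ♟ · ♝ · ♟│5
4│♙ ♙ · · · ♙ ♙ ·│4
3│· · ♙ · · · · ♘│3
2│· · · ♙ ♙ · · ♙│2
1│♖ ♘ ♗ ♕ · ♗ ♔ ♖│1
  ─────────────────
  a b c d e f g h


b1, h3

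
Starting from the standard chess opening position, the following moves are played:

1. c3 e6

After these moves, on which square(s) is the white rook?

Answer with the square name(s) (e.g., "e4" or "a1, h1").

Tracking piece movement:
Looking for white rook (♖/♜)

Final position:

  a b c d e f g h
  ─────────────────
8│♜ ♞ ♝ ♛ ♚ ♝ ♞ ♜│8
7│♟ ♟ ♟ ♟ · ♟ ♟ ♟│7
6│· · · · ♟ · · ·│6
5│· · · · · · · ·│5
4│· · · · · · · ·│4
3│· · ♙ · · · · ·│3
2│♙ ♙ · ♙ ♙ ♙ ♙ ♙│2
1│♖ ♘ ♗ ♕ ♔ ♗ ♘ ♖│1
  ─────────────────
  a b c d e f g h


a1, h1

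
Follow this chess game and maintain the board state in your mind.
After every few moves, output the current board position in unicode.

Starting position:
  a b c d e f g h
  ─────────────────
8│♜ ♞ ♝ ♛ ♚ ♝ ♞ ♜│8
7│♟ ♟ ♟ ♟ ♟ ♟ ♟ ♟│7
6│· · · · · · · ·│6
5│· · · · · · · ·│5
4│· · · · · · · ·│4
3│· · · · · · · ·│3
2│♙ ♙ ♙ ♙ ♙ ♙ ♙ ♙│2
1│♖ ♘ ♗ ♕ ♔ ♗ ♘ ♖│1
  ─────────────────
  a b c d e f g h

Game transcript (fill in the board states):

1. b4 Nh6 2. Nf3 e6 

  a b c d e f g h
  ─────────────────
8│♜ ♞ ♝ ♛ ♚ ♝ · ♜│8
7│♟ ♟ ♟ ♟ · ♟ ♟ ♟│7
6│· · · · ♟ · · ♞│6
5│· · · · · · · ·│5
4│· ♙ · · · · · ·│4
3│· · · · · ♘ · ·│3
2│♙ · ♙ ♙ ♙ ♙ ♙ ♙│2
1│♖ ♘ ♗ ♕ ♔ ♗ · ♖│1
  ─────────────────
  a b c d e f g h

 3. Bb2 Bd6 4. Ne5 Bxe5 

  a b c d e f g h
  ─────────────────
8│♜ ♞ ♝ ♛ ♚ · · ♜│8
7│♟ ♟ ♟ ♟ · ♟ ♟ ♟│7
6│· · · · ♟ · · ♞│6
5│· · · · ♝ · · ·│5
4│· ♙ · · · · · ·│4
3│· · · · · · · ·│3
2│♙ ♗ ♙ ♙ ♙ ♙ ♙ ♙│2
1│♖ ♘ · ♕ ♔ ♗ · ♖│1
  ─────────────────
  a b c d e f g h

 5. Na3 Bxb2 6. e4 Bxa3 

  a b c d e f g h
  ─────────────────
8│♜ ♞ ♝ ♛ ♚ · · ♜│8
7│♟ ♟ ♟ ♟ · ♟ ♟ ♟│7
6│· · · · ♟ · · ♞│6
5│· · · · · · · ·│5
4│· ♙ · · ♙ · · ·│4
3│♝ · · · · · · ·│3
2│♙ · ♙ ♙ · ♙ ♙ ♙│2
1│♖ · · ♕ ♔ ♗ · ♖│1
  ─────────────────
  a b c d e f g h

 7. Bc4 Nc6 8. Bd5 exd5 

  a b c d e f g h
  ─────────────────
8│♜ · ♝ ♛ ♚ · · ♜│8
7│♟ ♟ ♟ ♟ · ♟ ♟ ♟│7
6│· · ♞ · · · · ♞│6
5│· · · ♟ · · · ·│5
4│· ♙ · · ♙ · · ·│4
3│♝ · · · · · · ·│3
2│♙ · ♙ ♙ · ♙ ♙ ♙│2
1│♖ · · ♕ ♔ · · ♖│1
  ─────────────────
  a b c d e f g h

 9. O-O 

  a b c d e f g h
  ─────────────────
8│♜ · ♝ ♛ ♚ · · ♜│8
7│♟ ♟ ♟ ♟ · ♟ ♟ ♟│7
6│· · ♞ · · · · ♞│6
5│· · · ♟ · · · ·│5
4│· ♙ · · ♙ · · ·│4
3│♝ · · · · · · ·│3
2│♙ · ♙ ♙ · ♙ ♙ ♙│2
1│♖ · · ♕ · ♖ ♔ ·│1
  ─────────────────
  a b c d e f g h
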